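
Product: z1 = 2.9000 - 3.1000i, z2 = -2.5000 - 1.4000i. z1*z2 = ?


Real = 2.9*(-2.5) - (-3.1)*(-1.4) = -7.25 - 4.34 = -11.59
Imag = 2.9*(-1.4) - (2.5)*(-3.1) = -4.06 + 7.75 = 3.69

-11.5900 + 3.6900i


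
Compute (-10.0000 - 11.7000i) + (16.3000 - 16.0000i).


Real: -10 + 16.3 = 6.3
Imag: -11.7 - 16 = -27.7

6.3000 - 27.7000i


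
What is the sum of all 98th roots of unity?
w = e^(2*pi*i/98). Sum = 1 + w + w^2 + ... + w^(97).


The sum of all 98th roots of unity is 0.
Geometric series: (1 - w^98)/(1 - w) = (1-1)/(1-w) = 0 since w^98 = 1, w ≠ 1.
Alternatively: coefficient of z^97 in z^98 - 1 is 0.

0


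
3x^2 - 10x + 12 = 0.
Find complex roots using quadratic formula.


disc = (-10)^2 - 4*3*12 = 100 - 144 = -44
sqrt(|disc|) = sqrt(44) = 6.6332
Real part = 10/(2*3) = 1.6667
Imag part = 6.6332/(2*3) = 1.1055

1.6667 ± 1.1055i


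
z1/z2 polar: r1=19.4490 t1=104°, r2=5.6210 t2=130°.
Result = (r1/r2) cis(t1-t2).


r = 19.4490 / 5.6210 = 3.4601
theta = 104° - 130° = -26° = 334° (mod 360)

3.4601 cis(334°)


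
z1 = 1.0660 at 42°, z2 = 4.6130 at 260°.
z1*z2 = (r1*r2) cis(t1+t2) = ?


r = 1.0660 * 4.6130 = 4.9175
theta = 42° + 260° = 302° = 302° (mod 360)

4.9175 cis(302°)


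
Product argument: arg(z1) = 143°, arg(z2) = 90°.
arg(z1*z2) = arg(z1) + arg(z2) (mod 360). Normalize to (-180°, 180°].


arg(z1*z2) = 143° + 90° = 233°
Normalized to (-180°, 180°]: -127°

-127°


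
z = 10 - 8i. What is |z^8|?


|z| = sqrt(100+64) = sqrt(164) = 12.8062
|z^8| = |z|^8 = (sqrt(164))^8 = 164^4 = 723394816

|z^8| = 723394816


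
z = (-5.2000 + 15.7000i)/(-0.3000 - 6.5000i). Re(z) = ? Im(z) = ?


Multiply by conjugate: (-5.2000 + 15.7000i)(-0.3000 + 6.5000i) / ((-0.3)^2 + (-6.5)^2)
Numerator real = -5.2*(-0.3) + 15.7*(-6.5) = -100.49
Numerator imag = 15.7*(-0.3) - (-5.2)*(-6.5) = -38.51
Denominator = 42.34
Re(z) = -100.49/42.34 = -2.3734
Im(z) = -38.51/42.34 = -0.9095

Re(z) = -2.3734, Im(z) = -0.9095


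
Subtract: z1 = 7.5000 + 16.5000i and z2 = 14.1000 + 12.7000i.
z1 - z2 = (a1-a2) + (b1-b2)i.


Real: 7.5 - 14.1 = -6.6
Imag: 16.5 - 12.7 = 3.8

-6.6000 + 3.8000i


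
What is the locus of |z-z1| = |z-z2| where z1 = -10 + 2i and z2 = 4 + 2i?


Equal distances means the locus is the perpendicular bisector of z1 and z2.
Midpoint = ((-10+4)/2, (2+2)/2) = (-3.0000, 2.0000)

Perpendicular bisector through (-3.0000, 2.0000)


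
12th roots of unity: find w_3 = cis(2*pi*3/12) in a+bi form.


Angle = 360*3/12 = 90°
a = cos(90°) = 0
b = sin(90°) = 1.0000

0 + 1.0000i


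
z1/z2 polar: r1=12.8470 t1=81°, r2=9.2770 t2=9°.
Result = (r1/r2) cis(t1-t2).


r = 12.8470 / 9.2770 = 1.3848
theta = 81° - 9° = 72° = 72° (mod 360)

1.3848 cis(72°)


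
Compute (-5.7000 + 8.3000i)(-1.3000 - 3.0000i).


Real = -5.7*(-1.3) - 8.3*(-3) = 7.41 - (-24.9) = 32.31
Imag = -5.7*(-3) - (1.3)*8.3 = 17.1 - (10.79) = 6.31

32.3100 + 6.3100i


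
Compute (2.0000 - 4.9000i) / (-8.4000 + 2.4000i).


Conjugate of z2 = -8.4000 - 2.4000i
Numerator: (2.0000 - 4.9000i)(-8.4000 - 2.4000i) = -28.5600 + 36.3600i
Denominator: (-8.4)^2 + 2.4^2 = 76.32
Result = (-28.5600 + 36.3600i)/76.32

-0.3742 + 0.4764i


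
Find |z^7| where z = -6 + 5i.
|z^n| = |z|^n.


|z| = sqrt(36+25) = sqrt(61) = 7.8102
|z^7| = |z|^7 = (sqrt(61))^7 = 61^3 * sqrt(61) = 226981*sqrt(61)

|z^7| = 226981*sqrt(61) ≈ 1772778.2817


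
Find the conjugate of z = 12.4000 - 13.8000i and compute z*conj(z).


z_bar = 12.4000 + 13.8000i
z*z_bar = 12.4^2 + (-13.8)^2 = 153.76 + 190.44 = 344.2

z_bar = 12.4000 + 13.8000i, z*z_bar = 344.2


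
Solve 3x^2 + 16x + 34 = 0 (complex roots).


disc = 16^2 - 4*3*34 = 256 - 408 = -152
sqrt(|disc|) = sqrt(152) = 12.3288
Real part = -16/(2*3) = -2.6667
Imag part = 12.3288/(2*3) = 2.0548

-2.6667 ± 2.0548i


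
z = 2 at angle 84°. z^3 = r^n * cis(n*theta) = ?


r^3 = 2^3 = 8
n*theta = 3*84° = 252° = 252° (mod 360)
a = 8*cos(252°) = -2.4721
b = 8*sin(252°) = -7.6085

8 cis(252°) = -2.4721 - 7.6085i


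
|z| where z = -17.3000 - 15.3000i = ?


|z| = sqrt((-17.3)^2 + (-15.3)^2) = sqrt(299.29 + 234.09) = sqrt(533.38) = 23.0950

|z| = 23.0950


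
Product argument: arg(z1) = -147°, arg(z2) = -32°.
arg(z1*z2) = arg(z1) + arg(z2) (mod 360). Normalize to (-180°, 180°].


arg(z1*z2) = -147° - 32° = -179°
Normalized to (-180°, 180°]: -179°

-179°


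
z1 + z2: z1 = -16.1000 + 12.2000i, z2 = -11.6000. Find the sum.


Real: -16.1 - 11.6 = -27.7
Imag: 12.2 + 0 = 12.2

-27.7000 + 12.2000i


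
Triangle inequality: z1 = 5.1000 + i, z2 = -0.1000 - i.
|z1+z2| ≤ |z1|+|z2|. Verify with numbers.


|z1| = sqrt(5.1^2 + 1^2) = sqrt(27.01) = 5.1971
|z2| = sqrt((-0.1)^2 + (-1)^2) = sqrt(1.01) = 1.0050
z1+z2 = 5.0000
|z1+z2| = sqrt(25) = 5.0000
|z1|+|z2| = 5.1971 + 1.0050 = 6.2021

|z1+z2| = 5.0000 ≤ |z1|+|z2| = 6.2021 (verified)


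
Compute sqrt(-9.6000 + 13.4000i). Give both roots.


|z| = sqrt(92.16+179.56) = 16.4839
sqrt((|z|+a)/2) = sqrt((16.4839+(-9.6))/2) = sqrt(3.4420) = 1.8553
sqrt((|z|-a)/2) = sqrt((16.4839-(-9.6))/2) = sqrt(13.0420) = 3.6114

±(1.8553 + 3.6114i) i.e. 1.8553 + 3.6114i and -1.8553 - 3.6114i


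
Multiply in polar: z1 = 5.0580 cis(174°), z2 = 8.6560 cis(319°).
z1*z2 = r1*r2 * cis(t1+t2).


r = 5.0580 * 8.6560 = 43.7820
theta = 174° + 319° = 493° = 133° (mod 360)

43.7820 cis(133°)


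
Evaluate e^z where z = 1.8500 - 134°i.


e^1.8500 = 6.3598
cos(-134°) = -0.69466
sin(-134°) = -0.71934
Real = 6.3598*(-0.69466) = -4.4179
Imag = 6.3598*(-0.71934) = -4.5749

-4.4179 - 4.5749i


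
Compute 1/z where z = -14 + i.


|z|^2 = 196+1 = 197
1/z = (-14 - 1i)/197

1/z = -0.0711 - 0.0051i


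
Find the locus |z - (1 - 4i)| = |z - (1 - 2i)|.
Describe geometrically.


Equal distances means the locus is the perpendicular bisector of z1 and z2.
Midpoint = ((1+1)/2, (-4+(-2))/2) = (1.0000, -3.0000)

Perpendicular bisector through (1.0000, -3.0000)


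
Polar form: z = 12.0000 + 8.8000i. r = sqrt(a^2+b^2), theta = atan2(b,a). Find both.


r = sqrt(144+77.44) = sqrt(221.44) = 14.8809
theta = atan2(8.8, 12) = 36.2538 degrees

r = 14.8809, theta = 36.2538 degrees


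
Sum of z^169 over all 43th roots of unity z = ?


The roots are w_k = w^k with w = e^(2*pi*i/43), and (w^k)^169 = (w^169)^k.
So S = 1 + u + u^2 + ... + u^(42) with u = w^169.
169 = 3*43 + 40, so 169 is not a multiple of 43: u = (w^43)^3 * w^40 = w^40 ≠ 1 (w is a primitive 43th root), while u^43 = (w^43)^169 = 1.
Geometric series: S = (1 - u^43)/(1 - u) = (1 - 1)/(1 - u) = 0

S = 0


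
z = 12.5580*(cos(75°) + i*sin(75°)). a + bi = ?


a = 12.5580*cos(75°) = 12.5580*0.258819 = 3.2502
b = 12.5580*sin(75°) = 12.5580*0.96593 = 12.1301

3.2502 + 12.1301i


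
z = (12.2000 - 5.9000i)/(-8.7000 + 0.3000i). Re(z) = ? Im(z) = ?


Multiply by conjugate: (12.2000 - 5.9000i)(-8.7000 - 0.3000i) / ((-8.7)^2 + 0.3^2)
Numerator real = 12.2*(-8.7) - (5.9)*0.3 = -107.91
Numerator imag = -5.9*(-8.7) - 12.2*0.3 = 47.67
Denominator = 75.78
Re(z) = -107.91/75.78 = -1.4240
Im(z) = 47.67/75.78 = 0.6291

Re(z) = -1.4240, Im(z) = 0.6291


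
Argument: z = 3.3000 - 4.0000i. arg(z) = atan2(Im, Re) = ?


Re = 3.3, Im = -4
arg = atan2(-4, 3.3) = -50.4774 degrees

arg(z) = -50.4774 degrees


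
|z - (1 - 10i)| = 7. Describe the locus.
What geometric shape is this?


|z - z0| = r is a circle with center z0 and radius r.
Center = (1, -10), radius = 7

Circle with center (1, -10) and radius 7


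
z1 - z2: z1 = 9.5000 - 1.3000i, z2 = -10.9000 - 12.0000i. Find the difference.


Real: 9.5 + 10.9 = 20.4
Imag: -1.3 + 12 = 10.7

20.4000 + 10.7000i


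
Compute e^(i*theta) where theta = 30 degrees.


cos(30°) = 0.8660
sin(30°) = 0.5000

e^(i*30°) = 0.8660 + 0.5000i


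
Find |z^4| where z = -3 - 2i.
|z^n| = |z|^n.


|z| = sqrt(9+4) = sqrt(13) = 3.6056
|z^4| = |z|^4 = (sqrt(13))^4 = 13^2 = 169

|z^4| = 169


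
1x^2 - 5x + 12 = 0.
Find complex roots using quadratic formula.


disc = (-5)^2 - 4*1*12 = 25 - 48 = -23
sqrt(|disc|) = sqrt(23) = 4.7958
Real part = 5/(2*1) = 2.5000
Imag part = 4.7958/(2*1) = 2.3979

2.5000 ± 2.3979i


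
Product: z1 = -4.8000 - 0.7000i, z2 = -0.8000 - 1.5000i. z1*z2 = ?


Real = -4.8*(-0.8) - (-0.7)*(-1.5) = 3.84 - 1.05 = 2.79
Imag = -4.8*(-1.5) - (0.8)*(-0.7) = 7.2 + 0.56 = 7.76

2.7900 + 7.7600i


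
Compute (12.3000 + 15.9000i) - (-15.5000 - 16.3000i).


Real: 12.3 + 15.5 = 27.8
Imag: 15.9 + 16.3 = 32.2

27.8000 + 32.2000i


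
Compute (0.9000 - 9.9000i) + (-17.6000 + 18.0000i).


Real: 0.9 - 17.6 = -16.7
Imag: -9.9 + 18 = 8.1

-16.7000 + 8.1000i


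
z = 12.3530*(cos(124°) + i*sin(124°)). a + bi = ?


a = 12.3530*cos(124°) = 12.3530*(-0.55919) = -6.9077
b = 12.3530*sin(124°) = 12.3530*0.82904 = 10.2411

-6.9077 + 10.2411i


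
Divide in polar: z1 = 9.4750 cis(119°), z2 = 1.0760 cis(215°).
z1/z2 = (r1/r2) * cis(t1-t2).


r = 9.4750 / 1.0760 = 8.8058
theta = 119° - 215° = -96° = 264° (mod 360)

8.8058 cis(264°)


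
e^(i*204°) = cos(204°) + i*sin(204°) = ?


cos(204°) = -0.9135
sin(204°) = -0.4067

e^(i*204°) = -0.9135 - 0.4067i


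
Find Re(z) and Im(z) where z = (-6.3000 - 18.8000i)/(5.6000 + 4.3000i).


Multiply by conjugate: (-6.3000 - 18.8000i)(5.6000 - 4.3000i) / (5.6^2 + 4.3^2)
Numerator real = -6.3*5.6 - (18.8)*4.3 = -116.12
Numerator imag = -18.8*5.6 - (-6.3)*4.3 = -78.19
Denominator = 49.85
Re(z) = -116.12/49.85 = -2.3294
Im(z) = -78.19/49.85 = -1.5685

Re(z) = -2.3294, Im(z) = -1.5685


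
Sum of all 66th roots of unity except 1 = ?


With w = e^(2*pi*i/66), all 66 of the 66th roots of unity w^0 = 1, w, ..., w^(65) sum to 0: 1 + w + ... + w^(65) = (1 - w^66)/(1 - w) = 0 since w^66 = 1, w ≠ 1.
Removing the root 1: w + w^2 + ... + w^(65) = 0 - 1 = -1

Sum = -1


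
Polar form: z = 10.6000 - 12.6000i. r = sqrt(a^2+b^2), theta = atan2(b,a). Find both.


r = sqrt(112.36+158.76) = sqrt(271.12) = 16.4657
theta = atan2(-12.6, 10.6) = -49.9271 degrees

r = 16.4657, theta = -49.9271 degrees


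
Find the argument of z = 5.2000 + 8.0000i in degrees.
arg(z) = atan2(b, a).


Re = 5.2, Im = 8
arg = atan2(8, 5.2) = 56.9761 degrees

arg(z) = 56.9761 degrees


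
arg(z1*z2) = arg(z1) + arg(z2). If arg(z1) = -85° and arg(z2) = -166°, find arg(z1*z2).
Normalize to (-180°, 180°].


arg(z1*z2) = -85° - 166° = -251°
Normalized to (-180°, 180°]: 109°

109°


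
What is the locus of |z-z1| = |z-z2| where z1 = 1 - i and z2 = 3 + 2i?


Equal distances means the locus is the perpendicular bisector of z1 and z2.
Midpoint = ((1+3)/2, (-1+2)/2) = (2.0000, 0.5000)

Perpendicular bisector through (2.0000, 0.5000)


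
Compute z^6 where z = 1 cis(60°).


r^6 = 1^6 = 1
n*theta = 6*60° = 360° = 0° (mod 360)
a = 1*cos(0°) = 1.0000
b = 1*sin(0°) = 0

1 cis(0°) = 1.0000 + 0i


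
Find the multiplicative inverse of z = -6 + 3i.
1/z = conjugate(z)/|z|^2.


|z|^2 = 36+9 = 45
1/z = (-6 - 3i)/45

1/z = -0.1333 - 0.0667i


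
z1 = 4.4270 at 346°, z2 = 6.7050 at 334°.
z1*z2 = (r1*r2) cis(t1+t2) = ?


r = 4.4270 * 6.7050 = 29.6830
theta = 346° + 334° = 680° = 320° (mod 360)

29.6830 cis(320°)


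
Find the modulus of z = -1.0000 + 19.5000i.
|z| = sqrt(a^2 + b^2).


|z| = sqrt((-1)^2 + 19.5^2) = sqrt(1 + 380.25) = sqrt(381.25) = 19.5256

|z| = 19.5256


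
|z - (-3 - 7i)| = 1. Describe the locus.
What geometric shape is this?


|z - z0| = r is a circle with center z0 and radius r.
Center = (-3, -7), radius = 1

Circle with center (-3, -7) and radius 1


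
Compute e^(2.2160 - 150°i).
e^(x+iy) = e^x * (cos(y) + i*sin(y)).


e^2.2160 = 9.1706
cos(-150°) = -0.86603
sin(-150°) = -0.5
Real = 9.1706*(-0.86603) = -7.9420
Imag = 9.1706*(-0.5) = -4.5853

-7.9420 - 4.5853i


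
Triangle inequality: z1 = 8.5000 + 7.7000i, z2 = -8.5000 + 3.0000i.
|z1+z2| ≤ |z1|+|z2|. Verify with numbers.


|z1| = sqrt(8.5^2 + 7.7^2) = sqrt(131.54) = 11.4691
|z2| = sqrt((-8.5)^2 + 3^2) = sqrt(81.25) = 9.0139
z1+z2 = 10.7000i
|z1+z2| = sqrt(114.49) = 10.7000
|z1|+|z2| = 11.4691 + 9.0139 = 20.4830

|z1+z2| = 10.7000 ≤ |z1|+|z2| = 20.4830 (verified)


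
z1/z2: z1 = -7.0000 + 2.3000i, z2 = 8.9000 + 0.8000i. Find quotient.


Conjugate of z2 = 8.9000 - 0.8000i
Numerator: (-7.0000 + 2.3000i)(8.9000 - 0.8000i) = -60.4600 + 26.0700i
Denominator: 8.9^2 + 0.8^2 = 79.85
Result = (-60.4600 + 26.0700i)/79.85

-0.7572 + 0.3265i


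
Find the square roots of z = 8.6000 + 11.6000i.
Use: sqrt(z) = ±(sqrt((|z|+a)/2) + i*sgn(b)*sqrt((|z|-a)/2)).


|z| = sqrt(73.96+134.56) = 14.4402
sqrt((|z|+a)/2) = sqrt((14.4402+8.6)/2) = sqrt(11.5201) = 3.3941
sqrt((|z|-a)/2) = sqrt((14.4402-8.6)/2) = sqrt(2.9201) = 1.7088

±(3.3941 + 1.7088i) i.e. 3.3941 + 1.7088i and -3.3941 - 1.7088i


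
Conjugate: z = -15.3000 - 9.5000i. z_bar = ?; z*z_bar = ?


z_bar = -15.3000 + 9.5000i
z*z_bar = (-15.3)^2 + (-9.5)^2 = 234.09 + 90.25 = 324.34

z_bar = -15.3000 + 9.5000i, z*z_bar = 324.34


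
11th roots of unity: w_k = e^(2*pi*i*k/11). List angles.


The 11th roots of unity are cis(360k/11°) for k=0..10
Angle step = 360/11 = 32.7273°
Primitive root: cis(32.7273°)
Primitive root = 0.8413 + 0.5406i

11 roots at angles: 0°, 32.7273°, 65.4545°, 98.1818°, 130.9091°, 163.6364°, 196.3636°, 229.0909°, 261.8182°, 294.5455°, 327.2727°


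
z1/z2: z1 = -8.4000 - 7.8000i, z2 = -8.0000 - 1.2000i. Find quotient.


Conjugate of z2 = -8.0000 + 1.2000i
Numerator: (-8.4000 - 7.8000i)(-8.0000 + 1.2000i) = 76.5600 + 52.3200i
Denominator: (-8)^2 + (-1.2)^2 = 65.44
Result = (76.5600 + 52.3200i)/65.44

1.1699 + 0.7995i


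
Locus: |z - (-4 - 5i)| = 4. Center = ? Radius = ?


|z - z0| = r is a circle with center z0 and radius r.
Center = (-4, -5), radius = 4

Circle with center (-4, -5) and radius 4


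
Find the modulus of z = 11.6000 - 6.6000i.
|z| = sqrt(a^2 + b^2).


|z| = sqrt(11.6^2 + (-6.6)^2) = sqrt(134.56 + 43.56) = sqrt(178.12) = 13.3462

|z| = 13.3462


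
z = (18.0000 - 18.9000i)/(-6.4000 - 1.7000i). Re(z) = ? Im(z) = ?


Multiply by conjugate: (18.0000 - 18.9000i)(-6.4000 + 1.7000i) / ((-6.4)^2 + (-1.7)^2)
Numerator real = 18*(-6.4) - (18.9)*(-1.7) = -83.07
Numerator imag = -18.9*(-6.4) - 18*(-1.7) = 151.56
Denominator = 43.85
Re(z) = -83.07/43.85 = -1.8944
Im(z) = 151.56/43.85 = 3.4563

Re(z) = -1.8944, Im(z) = 3.4563


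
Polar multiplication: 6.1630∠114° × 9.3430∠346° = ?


r = 6.1630 * 9.3430 = 57.5809
theta = 114° + 346° = 460° = 100° (mod 360)

57.5809 cis(100°)


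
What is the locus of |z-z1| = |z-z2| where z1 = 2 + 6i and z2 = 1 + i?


Equal distances means the locus is the perpendicular bisector of z1 and z2.
Midpoint = ((2+1)/2, (6+1)/2) = (1.5000, 3.5000)

Perpendicular bisector through (1.5000, 3.5000)


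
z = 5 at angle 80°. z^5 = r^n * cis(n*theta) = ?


r^5 = 5^5 = 3125
n*theta = 5*80° = 400° = 40° (mod 360)
a = 3125*cos(40°) = 2393.8889
b = 3125*sin(40°) = 2008.7113

3125 cis(40°) = 2393.8889 + 2008.7113i


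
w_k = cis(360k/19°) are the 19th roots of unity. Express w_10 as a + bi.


Angle = 360*10/19 = 189.4737°
a = cos(189.4737°) = -0.9864
b = sin(189.4737°) = -0.1646

-0.9864 - 0.1646i


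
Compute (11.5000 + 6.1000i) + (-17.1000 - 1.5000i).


Real: 11.5 - 17.1 = -5.6
Imag: 6.1 - 1.5 = 4.6

-5.6000 + 4.6000i


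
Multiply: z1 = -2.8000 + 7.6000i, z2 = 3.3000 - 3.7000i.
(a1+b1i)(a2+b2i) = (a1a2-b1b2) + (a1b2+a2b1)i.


Real = -2.8*3.3 - 7.6*(-3.7) = -9.24 - (-28.12) = 18.88
Imag = -2.8*(-3.7) + 3.3*7.6 = 10.36 + 25.08 = 35.44

18.8800 + 35.4400i


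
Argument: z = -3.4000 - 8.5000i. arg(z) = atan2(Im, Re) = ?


Re = -3.4, Im = -8.5
arg = atan2(-8.5, -3.4) = -111.8014 degrees

arg(z) = -111.8014 degrees


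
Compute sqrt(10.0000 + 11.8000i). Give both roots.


|z| = sqrt(100+139.24) = 15.4674
sqrt((|z|+a)/2) = sqrt((15.4674+10)/2) = sqrt(12.7337) = 3.5684
sqrt((|z|-a)/2) = sqrt((15.4674-10)/2) = sqrt(2.7337) = 1.6534

±(3.5684 + 1.6534i) i.e. 3.5684 + 1.6534i and -3.5684 - 1.6534i


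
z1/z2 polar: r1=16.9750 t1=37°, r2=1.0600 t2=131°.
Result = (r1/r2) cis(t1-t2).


r = 16.9750 / 1.0600 = 16.0142
theta = 37° - 131° = -94° = 266° (mod 360)

16.0142 cis(266°)


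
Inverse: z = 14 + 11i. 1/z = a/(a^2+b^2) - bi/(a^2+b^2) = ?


|z|^2 = 196+121 = 317
1/z = (14 - 11i)/317

1/z = 0.0442 - 0.0347i


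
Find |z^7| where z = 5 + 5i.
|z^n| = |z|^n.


|z| = sqrt(25+25) = sqrt(50) = 7.0711
|z^7| = |z|^7 = (sqrt(50))^7 = 50^3 * sqrt(50) = 125000*sqrt(50)

|z^7| = 125000*sqrt(50) ≈ 883883.4765


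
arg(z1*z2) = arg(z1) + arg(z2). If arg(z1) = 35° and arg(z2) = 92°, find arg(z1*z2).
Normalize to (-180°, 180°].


arg(z1*z2) = 35° + 92° = 127°
Normalized to (-180°, 180°]: 127°

127°


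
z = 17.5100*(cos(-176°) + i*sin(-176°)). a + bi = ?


a = 17.5100*cos(-176°) = 17.5100*(-0.99756) = -17.4673
b = 17.5100*sin(-176°) = 17.5100*(-0.069756) = -1.2214

-17.4673 - 1.2214i


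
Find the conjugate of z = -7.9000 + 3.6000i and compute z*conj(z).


z_bar = -7.9000 - 3.6000i
z*z_bar = (-7.9)^2 + 3.6^2 = 62.41 + 12.96 = 75.37

z_bar = -7.9000 - 3.6000i, z*z_bar = 75.37


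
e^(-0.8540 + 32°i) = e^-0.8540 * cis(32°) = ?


e^-0.8540 = 0.4257
cos(32°) = 0.848
sin(32°) = 0.5299
Real = 0.4257*0.848 = 0.3610
Imag = 0.4257*0.5299 = 0.2256

0.3610 + 0.2256i


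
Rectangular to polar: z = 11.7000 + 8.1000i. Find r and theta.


r = sqrt(136.89+65.61) = sqrt(202.5) = 14.2302
theta = atan2(8.1, 11.7) = 34.6952 degrees

r = 14.2302, theta = 34.6952 degrees


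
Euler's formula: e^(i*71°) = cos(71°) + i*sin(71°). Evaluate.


cos(71°) = 0.3256
sin(71°) = 0.9455

e^(i*71°) = 0.3256 + 0.9455i


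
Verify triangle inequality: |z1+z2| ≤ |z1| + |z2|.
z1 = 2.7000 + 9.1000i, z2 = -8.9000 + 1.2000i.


|z1| = sqrt(2.7^2 + 9.1^2) = sqrt(90.1) = 9.4921
|z2| = sqrt((-8.9)^2 + 1.2^2) = sqrt(80.65) = 8.9805
z1+z2 = -6.2000 + 10.3000i
|z1+z2| = sqrt(144.53) = 12.0221
|z1|+|z2| = 9.4921 + 8.9805 = 18.4726

|z1+z2| = 12.0221 ≤ |z1|+|z2| = 18.4726 (verified)


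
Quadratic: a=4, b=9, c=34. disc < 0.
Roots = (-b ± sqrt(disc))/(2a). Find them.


disc = 9^2 - 4*4*34 = 81 - 544 = -463
sqrt(|disc|) = sqrt(463) = 21.5174
Real part = -9/(2*4) = -1.1250
Imag part = 21.5174/(2*4) = 2.6897

-1.1250 ± 2.6897i


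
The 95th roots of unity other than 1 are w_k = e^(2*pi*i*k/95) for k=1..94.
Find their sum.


With w = e^(2*pi*i/95), all 95 of the 95th roots of unity w^0 = 1, w, ..., w^(94) sum to 0: 1 + w + ... + w^(94) = (1 - w^95)/(1 - w) = 0 since w^95 = 1, w ≠ 1.
Removing the root 1: w + w^2 + ... + w^(94) = 0 - 1 = -1

Sum = -1


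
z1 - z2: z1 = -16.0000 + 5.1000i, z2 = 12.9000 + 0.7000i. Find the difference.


Real: -16 - 12.9 = -28.9
Imag: 5.1 - 0.7 = 4.4

-28.9000 + 4.4000i


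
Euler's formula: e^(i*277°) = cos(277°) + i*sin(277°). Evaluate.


cos(277°) = 0.1219
sin(277°) = -0.9925

e^(i*277°) = 0.1219 - 0.9925i


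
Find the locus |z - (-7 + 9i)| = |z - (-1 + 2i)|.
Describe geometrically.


Equal distances means the locus is the perpendicular bisector of z1 and z2.
Midpoint = ((-7+(-1))/2, (9+2)/2) = (-4.0000, 5.5000)

Perpendicular bisector through (-4.0000, 5.5000)


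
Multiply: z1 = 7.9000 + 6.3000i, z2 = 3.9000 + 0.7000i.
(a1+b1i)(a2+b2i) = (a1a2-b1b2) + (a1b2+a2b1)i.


Real = 7.9*3.9 - 6.3*0.7 = 30.81 - 4.41 = 26.4
Imag = 7.9*0.7 + 3.9*6.3 = 5.53 + 24.57 = 30.1

26.4000 + 30.1000i


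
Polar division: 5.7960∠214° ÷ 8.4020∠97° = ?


r = 5.7960 / 8.4020 = 0.6898
theta = 214° - 97° = 117° = 117° (mod 360)

0.6898 cis(117°)


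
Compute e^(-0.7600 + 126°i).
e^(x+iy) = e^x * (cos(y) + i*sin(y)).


e^-0.7600 = 0.4677
cos(126°) = -0.5878
sin(126°) = 0.809
Real = 0.4677*(-0.5878) = -0.2749
Imag = 0.4677*0.809 = 0.3784

-0.2749 + 0.3784i


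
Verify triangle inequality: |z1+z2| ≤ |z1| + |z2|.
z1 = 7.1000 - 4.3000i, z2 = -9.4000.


|z1| = sqrt(7.1^2 + (-4.3)^2) = sqrt(68.9) = 8.3006
|z2| = sqrt((-9.4)^2 + 0^2) = sqrt(88.36) = 9.4000
z1+z2 = -2.3000 - 4.3000i
|z1+z2| = sqrt(23.78) = 4.8765
|z1|+|z2| = 8.3006 + 9.4000 = 17.7006

|z1+z2| = 4.8765 ≤ |z1|+|z2| = 17.7006 (verified)


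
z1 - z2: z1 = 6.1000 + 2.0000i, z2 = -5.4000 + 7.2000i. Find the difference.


Real: 6.1 + 5.4 = 11.5
Imag: 2 - 7.2 = -5.2

11.5000 - 5.2000i


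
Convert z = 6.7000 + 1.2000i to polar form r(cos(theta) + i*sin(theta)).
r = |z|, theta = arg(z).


r = sqrt(44.89+1.44) = sqrt(46.33) = 6.8066
theta = atan2(1.2, 6.7) = 10.1543 degrees

r = 6.8066, theta = 10.1543 degrees


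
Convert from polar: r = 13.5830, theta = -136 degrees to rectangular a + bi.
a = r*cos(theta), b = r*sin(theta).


a = 13.5830*cos(-136°) = 13.5830*(-0.71934) = -9.7708
b = 13.5830*sin(-136°) = 13.5830*(-0.694658) = -9.4355

-9.7708 - 9.4355i


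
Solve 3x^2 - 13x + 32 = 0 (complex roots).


disc = (-13)^2 - 4*3*32 = 169 - 384 = -215
sqrt(|disc|) = sqrt(215) = 14.6629
Real part = 13/(2*3) = 2.1667
Imag part = 14.6629/(2*3) = 2.4438

2.1667 ± 2.4438i


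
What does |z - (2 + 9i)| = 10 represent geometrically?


|z - z0| = r is a circle with center z0 and radius r.
Center = (2, 9), radius = 10

Circle with center (2, 9) and radius 10


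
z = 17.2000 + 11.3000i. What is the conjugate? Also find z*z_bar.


z_bar = 17.2000 - 11.3000i
z*z_bar = 17.2^2 + 11.3^2 = 295.84 + 127.69 = 423.53

z_bar = 17.2000 - 11.3000i, z*z_bar = 423.53


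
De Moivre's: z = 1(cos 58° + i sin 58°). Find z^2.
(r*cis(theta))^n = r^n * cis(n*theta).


r^2 = 1^2 = 1
n*theta = 2*58° = 116° = 116° (mod 360)
a = 1*cos(116°) = -0.4384
b = 1*sin(116°) = 0.8988

1 cis(116°) = -0.4384 + 0.8988i


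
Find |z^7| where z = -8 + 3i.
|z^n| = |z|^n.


|z| = sqrt(64+9) = sqrt(73) = 8.5440
|z^7| = |z|^7 = (sqrt(73))^7 = 73^3 * sqrt(73) = 389017*sqrt(73)

|z^7| = 389017*sqrt(73) ≈ 3323762.7050


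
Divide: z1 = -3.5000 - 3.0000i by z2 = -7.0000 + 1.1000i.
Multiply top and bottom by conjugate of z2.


Conjugate of z2 = -7.0000 - 1.1000i
Numerator: (-3.5000 - 3.0000i)(-7.0000 - 1.1000i) = 21.2000 + 24.8500i
Denominator: (-7)^2 + 1.1^2 = 50.21
Result = (21.2000 + 24.8500i)/50.21

0.4222 + 0.4949i


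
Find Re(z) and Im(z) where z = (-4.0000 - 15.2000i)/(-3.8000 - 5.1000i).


Multiply by conjugate: (-4.0000 - 15.2000i)(-3.8000 + 5.1000i) / ((-3.8)^2 + (-5.1)^2)
Numerator real = -4*(-3.8) - (15.2)*(-5.1) = 92.72
Numerator imag = -15.2*(-3.8) - (-4)*(-5.1) = 37.36
Denominator = 40.45
Re(z) = 92.72/40.45 = 2.2922
Im(z) = 37.36/40.45 = 0.9236

Re(z) = 2.2922, Im(z) = 0.9236


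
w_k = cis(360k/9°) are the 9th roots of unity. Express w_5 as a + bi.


Angle = 360*5/9 = 200°
a = cos(200°) = -0.9397
b = sin(200°) = -0.3420

-0.9397 - 0.3420i


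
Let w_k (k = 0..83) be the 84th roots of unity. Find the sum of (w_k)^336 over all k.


The roots are w_k = w^k with w = e^(2*pi*i/84), and (w^k)^336 = (w^336)^k.
So S = 1 + u + u^2 + ... + u^(83) with u = w^336.
336 = 4*84 + 0, so 336 is a multiple of 84 and u = (w^84)^4 = 1.
Every one of the 84 terms equals 1: S = 84

S = 84


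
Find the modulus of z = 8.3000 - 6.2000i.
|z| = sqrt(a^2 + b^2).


|z| = sqrt(8.3^2 + (-6.2)^2) = sqrt(68.89 + 38.44) = sqrt(107.33) = 10.3600

|z| = 10.3600


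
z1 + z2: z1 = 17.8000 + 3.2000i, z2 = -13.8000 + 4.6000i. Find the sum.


Real: 17.8 - 13.8 = 4
Imag: 3.2 + 4.6 = 7.8

4.0000 + 7.8000i


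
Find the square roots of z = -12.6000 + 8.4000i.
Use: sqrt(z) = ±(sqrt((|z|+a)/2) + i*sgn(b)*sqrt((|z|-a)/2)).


|z| = sqrt(158.76+70.56) = 15.1433
sqrt((|z|+a)/2) = sqrt((15.1433+(-12.6))/2) = sqrt(1.2717) = 1.1277
sqrt((|z|-a)/2) = sqrt((15.1433-(-12.6))/2) = sqrt(13.8717) = 3.7245

±(1.1277 + 3.7245i) i.e. 1.1277 + 3.7245i and -1.1277 - 3.7245i


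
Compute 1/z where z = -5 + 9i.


|z|^2 = 25+81 = 106
1/z = (-5 - 9i)/106

1/z = -0.0472 - 0.0849i


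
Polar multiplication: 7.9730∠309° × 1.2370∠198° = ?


r = 7.9730 * 1.2370 = 9.8626
theta = 309° + 198° = 507° = 147° (mod 360)

9.8626 cis(147°)


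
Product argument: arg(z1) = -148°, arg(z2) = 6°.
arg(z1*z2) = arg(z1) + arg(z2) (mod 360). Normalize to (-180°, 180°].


arg(z1*z2) = -148° + 6° = -142°
Normalized to (-180°, 180°]: -142°

-142°


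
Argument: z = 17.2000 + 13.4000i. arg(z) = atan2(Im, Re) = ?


Re = 17.2, Im = 13.4
arg = atan2(13.4, 17.2) = 37.9211 degrees

arg(z) = 37.9211 degrees


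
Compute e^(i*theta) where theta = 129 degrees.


cos(129°) = -0.6293
sin(129°) = 0.7771

e^(i*129°) = -0.6293 + 0.7771i


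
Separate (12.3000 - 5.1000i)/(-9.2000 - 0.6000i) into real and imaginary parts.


Multiply by conjugate: (12.3000 - 5.1000i)(-9.2000 + 0.6000i) / ((-9.2)^2 + (-0.6)^2)
Numerator real = 12.3*(-9.2) - (5.1)*(-0.6) = -110.1
Numerator imag = -5.1*(-9.2) - 12.3*(-0.6) = 54.3
Denominator = 85
Re(z) = -110.1/85 = -1.2953
Im(z) = 54.3/85 = 0.6388

Re(z) = -1.2953, Im(z) = 0.6388


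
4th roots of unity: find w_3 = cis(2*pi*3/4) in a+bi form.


Angle = 360*3/4 = 270°
a = cos(270°) = 0
b = sin(270°) = -1.0000

0 - 1.0000i


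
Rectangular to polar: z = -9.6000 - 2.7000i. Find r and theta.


r = sqrt(92.16+7.29) = sqrt(99.45) = 9.9725
theta = atan2(-2.7, -9.6) = -164.2914 degrees

r = 9.9725, theta = -164.2914 degrees


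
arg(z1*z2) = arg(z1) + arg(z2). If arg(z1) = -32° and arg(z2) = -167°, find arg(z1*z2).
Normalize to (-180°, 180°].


arg(z1*z2) = -32° - 167° = -199°
Normalized to (-180°, 180°]: 161°

161°


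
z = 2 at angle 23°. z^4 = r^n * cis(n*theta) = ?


r^4 = 2^4 = 16
n*theta = 4*23° = 92° = 92° (mod 360)
a = 16*cos(92°) = -0.5584
b = 16*sin(92°) = 15.9903

16 cis(92°) = -0.5584 + 15.9903i


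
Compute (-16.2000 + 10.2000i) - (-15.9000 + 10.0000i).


Real: -16.2 + 15.9 = -0.3
Imag: 10.2 - 10 = 0.2

-0.3000 + 0.2000i


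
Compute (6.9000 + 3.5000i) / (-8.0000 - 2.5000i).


Conjugate of z2 = -8.0000 + 2.5000i
Numerator: (6.9000 + 3.5000i)(-8.0000 + 2.5000i) = -63.9500 - 10.7500i
Denominator: (-8)^2 + (-2.5)^2 = 70.25
Result = (-63.9500 - 10.7500i)/70.25

-0.9103 - 0.1530i


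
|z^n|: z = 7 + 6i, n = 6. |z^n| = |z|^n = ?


|z| = sqrt(49+36) = sqrt(85) = 9.2195
|z^6| = |z|^6 = (sqrt(85))^6 = 85^3 = 614125

|z^6| = 614125


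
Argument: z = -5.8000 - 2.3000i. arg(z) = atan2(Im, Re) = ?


Re = -5.8, Im = -2.3
arg = atan2(-2.3, -5.8) = -158.3691 degrees

arg(z) = -158.3691 degrees


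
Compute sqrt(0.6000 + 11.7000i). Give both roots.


|z| = sqrt(0.36+136.89) = 11.7154
sqrt((|z|+a)/2) = sqrt((11.7154+0.6)/2) = sqrt(6.1577) = 2.4815
sqrt((|z|-a)/2) = sqrt((11.7154-0.6)/2) = sqrt(5.5577) = 2.3575

±(2.4815 + 2.3575i) i.e. 2.4815 + 2.3575i and -2.4815 - 2.3575i


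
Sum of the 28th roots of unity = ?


The sum of all 28th roots of unity is 0.
Geometric series: (1 - w^28)/(1 - w) = (1-1)/(1-w) = 0 since w^28 = 1, w ≠ 1.
Alternatively: coefficient of z^27 in z^28 - 1 is 0.

0


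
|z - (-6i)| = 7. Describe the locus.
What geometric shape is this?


|z - z0| = r is a circle with center z0 and radius r.
Center = (0, -6), radius = 7

Circle with center (0, -6) and radius 7


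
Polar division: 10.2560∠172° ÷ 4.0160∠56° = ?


r = 10.2560 / 4.0160 = 2.5538
theta = 172° - 56° = 116° = 116° (mod 360)

2.5538 cis(116°)


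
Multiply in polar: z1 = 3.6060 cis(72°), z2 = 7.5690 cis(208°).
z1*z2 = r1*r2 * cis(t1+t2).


r = 3.6060 * 7.5690 = 27.2938
theta = 72° + 208° = 280° = 280° (mod 360)

27.2938 cis(280°)


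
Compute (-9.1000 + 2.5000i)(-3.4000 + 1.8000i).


Real = -9.1*(-3.4) - 2.5*1.8 = 30.94 - 4.5 = 26.44
Imag = -9.1*1.8 - (3.4)*2.5 = -16.38 - (8.5) = -24.88

26.4400 - 24.8800i


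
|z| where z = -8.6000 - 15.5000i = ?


|z| = sqrt((-8.6)^2 + (-15.5)^2) = sqrt(73.96 + 240.25) = sqrt(314.21) = 17.7260

|z| = 17.7260


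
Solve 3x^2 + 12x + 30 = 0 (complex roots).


disc = 12^2 - 4*3*30 = 144 - 360 = -216
sqrt(|disc|) = sqrt(216) = 14.6969
Real part = -12/(2*3) = -2.0000
Imag part = 14.6969/(2*3) = 2.4495

-2.0000 ± 2.4495i


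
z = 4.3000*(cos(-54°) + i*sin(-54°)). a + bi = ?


a = 4.3000*cos(-54°) = 4.3000*0.5878 = 2.5275
b = 4.3000*sin(-54°) = 4.3000*(-0.80902) = -3.4788

2.5275 - 3.4788i


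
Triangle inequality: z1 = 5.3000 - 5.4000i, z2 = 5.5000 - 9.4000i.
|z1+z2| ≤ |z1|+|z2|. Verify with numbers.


|z1| = sqrt(5.3^2 + (-5.4)^2) = sqrt(57.25) = 7.5664
|z2| = sqrt(5.5^2 + (-9.4)^2) = sqrt(118.61) = 10.8908
z1+z2 = 10.8000 - 14.8000i
|z1+z2| = sqrt(335.68) = 18.3216
|z1|+|z2| = 7.5664 + 10.8908 = 18.4572

|z1+z2| = 18.3216 ≤ |z1|+|z2| = 18.4572 (verified)


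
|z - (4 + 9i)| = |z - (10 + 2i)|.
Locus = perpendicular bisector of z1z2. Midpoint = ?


Equal distances means the locus is the perpendicular bisector of z1 and z2.
Midpoint = ((4+10)/2, (9+2)/2) = (7.0000, 5.5000)

Perpendicular bisector through (7.0000, 5.5000)


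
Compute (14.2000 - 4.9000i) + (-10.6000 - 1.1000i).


Real: 14.2 - 10.6 = 3.6
Imag: -4.9 - 1.1 = -6

3.6000 - 6.0000i


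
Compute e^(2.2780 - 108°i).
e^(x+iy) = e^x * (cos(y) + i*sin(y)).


e^2.2780 = 9.7571
cos(-108°) = -0.30902
sin(-108°) = -0.95106
Real = 9.7571*(-0.30902) = -3.0151
Imag = 9.7571*(-0.95106) = -9.2796

-3.0151 - 9.2796i


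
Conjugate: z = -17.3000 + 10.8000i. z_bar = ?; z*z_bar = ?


z_bar = -17.3000 - 10.8000i
z*z_bar = (-17.3)^2 + 10.8^2 = 299.29 + 116.64 = 415.93

z_bar = -17.3000 - 10.8000i, z*z_bar = 415.93


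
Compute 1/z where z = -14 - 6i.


|z|^2 = 196+36 = 232
1/z = (-14 + 6i)/232

1/z = -0.0603 + 0.0259i


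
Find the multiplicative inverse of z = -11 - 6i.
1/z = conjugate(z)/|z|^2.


|z|^2 = 121+36 = 157
1/z = (-11 + 6i)/157

1/z = -0.0701 + 0.0382i


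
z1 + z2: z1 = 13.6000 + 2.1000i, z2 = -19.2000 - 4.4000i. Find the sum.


Real: 13.6 - 19.2 = -5.6
Imag: 2.1 - 4.4 = -2.3

-5.6000 - 2.3000i


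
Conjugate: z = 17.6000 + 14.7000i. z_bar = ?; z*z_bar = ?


z_bar = 17.6000 - 14.7000i
z*z_bar = 17.6^2 + 14.7^2 = 309.76 + 216.09 = 525.85

z_bar = 17.6000 - 14.7000i, z*z_bar = 525.85


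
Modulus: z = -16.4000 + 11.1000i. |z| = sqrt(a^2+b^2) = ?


|z| = sqrt((-16.4)^2 + 11.1^2) = sqrt(268.96 + 123.21) = sqrt(392.17) = 19.8033

|z| = 19.8033


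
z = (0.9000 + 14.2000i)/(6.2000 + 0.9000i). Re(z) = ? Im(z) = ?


Multiply by conjugate: (0.9000 + 14.2000i)(6.2000 - 0.9000i) / (6.2^2 + 0.9^2)
Numerator real = 0.9*6.2 + 14.2*0.9 = 18.36
Numerator imag = 14.2*6.2 - 0.9*0.9 = 87.23
Denominator = 39.25
Re(z) = 18.36/39.25 = 0.4678
Im(z) = 87.23/39.25 = 2.2224

Re(z) = 0.4678, Im(z) = 2.2224


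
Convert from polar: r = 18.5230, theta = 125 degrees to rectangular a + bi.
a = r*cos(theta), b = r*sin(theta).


a = 18.5230*cos(125°) = 18.5230*(-0.57358) = -10.6244
b = 18.5230*sin(125°) = 18.5230*0.819152 = 15.1732

-10.6244 + 15.1732i


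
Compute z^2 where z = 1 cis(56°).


r^2 = 1^2 = 1
n*theta = 2*56° = 112° = 112° (mod 360)
a = 1*cos(112°) = -0.3746
b = 1*sin(112°) = 0.9272

1 cis(112°) = -0.3746 + 0.9272i


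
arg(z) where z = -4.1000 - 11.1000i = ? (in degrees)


Re = -4.1, Im = -11.1
arg = atan2(-11.1, -4.1) = -110.2727 degrees

arg(z) = -110.2727 degrees


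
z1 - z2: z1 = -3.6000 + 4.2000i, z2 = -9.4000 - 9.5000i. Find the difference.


Real: -3.6 + 9.4 = 5.8
Imag: 4.2 + 9.5 = 13.7

5.8000 + 13.7000i


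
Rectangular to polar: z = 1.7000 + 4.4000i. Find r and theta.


r = sqrt(2.89+19.36) = sqrt(22.25) = 4.7170
theta = atan2(4.4, 1.7) = 68.8753 degrees

r = 4.7170, theta = 68.8753 degrees


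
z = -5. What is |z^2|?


|z| = sqrt(25+0) = sqrt(25) = 5
|z^2| = |z|^2 = 5^2 = 25

|z^2| = 25


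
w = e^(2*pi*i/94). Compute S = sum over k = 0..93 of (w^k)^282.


The roots are w_k = w^k with w = e^(2*pi*i/94), and (w^k)^282 = (w^282)^k.
So S = 1 + u + u^2 + ... + u^(93) with u = w^282.
282 = 3*94 + 0, so 282 is a multiple of 94 and u = (w^94)^3 = 1.
Every one of the 94 terms equals 1: S = 94

S = 94


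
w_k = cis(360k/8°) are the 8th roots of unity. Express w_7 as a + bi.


Angle = 360*7/8 = 315°
a = cos(315°) = 0.7071
b = sin(315°) = -0.7071

0.7071 - 0.7071i


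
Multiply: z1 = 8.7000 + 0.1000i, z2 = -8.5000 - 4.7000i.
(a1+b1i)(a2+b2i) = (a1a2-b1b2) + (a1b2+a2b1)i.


Real = 8.7*(-8.5) - 0.1*(-4.7) = -73.95 - (-0.47) = -73.48
Imag = 8.7*(-4.7) - (8.5)*0.1 = -40.89 - (0.85) = -41.74

-73.4800 - 41.7400i


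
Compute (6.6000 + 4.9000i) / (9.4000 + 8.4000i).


Conjugate of z2 = 9.4000 - 8.4000i
Numerator: (6.6000 + 4.9000i)(9.4000 - 8.4000i) = 103.2000 - 9.3800i
Denominator: 9.4^2 + 8.4^2 = 158.92
Result = (103.2000 - 9.3800i)/158.92

0.6494 - 0.0590i


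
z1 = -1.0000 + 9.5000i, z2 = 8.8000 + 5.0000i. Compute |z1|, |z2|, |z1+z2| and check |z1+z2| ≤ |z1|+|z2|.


|z1| = sqrt((-1)^2 + 9.5^2) = sqrt(91.25) = 9.5525
|z2| = sqrt(8.8^2 + 5^2) = sqrt(102.44) = 10.1213
z1+z2 = 7.8000 + 14.5000i
|z1+z2| = sqrt(271.09) = 16.4648
|z1|+|z2| = 9.5525 + 10.1213 = 19.6738

|z1+z2| = 16.4648 ≤ |z1|+|z2| = 19.6738 (verified)


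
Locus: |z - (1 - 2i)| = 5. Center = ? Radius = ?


|z - z0| = r is a circle with center z0 and radius r.
Center = (1, -2), radius = 5

Circle with center (1, -2) and radius 5


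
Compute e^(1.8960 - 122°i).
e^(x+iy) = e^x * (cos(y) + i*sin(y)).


e^1.8960 = 6.6592
cos(-122°) = -0.52992
sin(-122°) = -0.84805
Real = 6.6592*(-0.52992) = -3.5288
Imag = 6.6592*(-0.84805) = -5.6473

-3.5288 - 5.6473i


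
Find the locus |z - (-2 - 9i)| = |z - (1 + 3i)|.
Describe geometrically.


Equal distances means the locus is the perpendicular bisector of z1 and z2.
Midpoint = ((-2+1)/2, (-9+3)/2) = (-0.5000, -3.0000)

Perpendicular bisector through (-0.5000, -3.0000)


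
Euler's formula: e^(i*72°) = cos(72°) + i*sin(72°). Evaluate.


cos(72°) = 0.3090
sin(72°) = 0.9511

e^(i*72°) = 0.3090 + 0.9511i


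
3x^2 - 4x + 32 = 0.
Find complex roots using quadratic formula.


disc = (-4)^2 - 4*3*32 = 16 - 384 = -368
sqrt(|disc|) = sqrt(368) = 19.1833
Real part = 4/(2*3) = 0.6667
Imag part = 19.1833/(2*3) = 3.1972

0.6667 ± 3.1972i


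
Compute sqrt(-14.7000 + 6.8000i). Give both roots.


|z| = sqrt(216.09+46.24) = 16.1966
sqrt((|z|+a)/2) = sqrt((16.1966+(-14.7))/2) = sqrt(0.7483) = 0.8650
sqrt((|z|-a)/2) = sqrt((16.1966-(-14.7))/2) = sqrt(15.4483) = 3.9304

±(0.8650 + 3.9304i) i.e. 0.8650 + 3.9304i and -0.8650 - 3.9304i


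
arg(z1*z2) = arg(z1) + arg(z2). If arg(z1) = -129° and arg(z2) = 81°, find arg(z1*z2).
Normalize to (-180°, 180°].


arg(z1*z2) = -129° + 81° = -48°
Normalized to (-180°, 180°]: -48°

-48°


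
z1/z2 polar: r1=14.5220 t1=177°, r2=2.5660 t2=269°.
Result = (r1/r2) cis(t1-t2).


r = 14.5220 / 2.5660 = 5.6594
theta = 177° - 269° = -92° = 268° (mod 360)

5.6594 cis(268°)


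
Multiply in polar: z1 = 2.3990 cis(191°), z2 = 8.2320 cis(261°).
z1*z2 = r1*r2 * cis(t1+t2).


r = 2.3990 * 8.2320 = 19.7486
theta = 191° + 261° = 452° = 92° (mod 360)

19.7486 cis(92°)


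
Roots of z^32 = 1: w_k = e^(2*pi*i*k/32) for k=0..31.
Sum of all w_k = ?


The sum of all 32th roots of unity is 0.
Geometric series: (1 - w^32)/(1 - w) = (1-1)/(1-w) = 0 since w^32 = 1, w ≠ 1.
Alternatively: coefficient of z^31 in z^32 - 1 is 0.

0


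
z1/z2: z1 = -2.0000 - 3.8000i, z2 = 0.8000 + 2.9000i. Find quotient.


Conjugate of z2 = 0.8000 - 2.9000i
Numerator: (-2.0000 - 3.8000i)(0.8000 - 2.9000i) = -12.6200 + 2.7600i
Denominator: 0.8^2 + 2.9^2 = 9.05
Result = (-12.6200 + 2.7600i)/9.05

-1.3945 + 0.3050i


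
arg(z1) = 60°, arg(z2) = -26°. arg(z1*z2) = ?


arg(z1*z2) = 60° - 26° = 34°
Normalized to (-180°, 180°]: 34°

34°


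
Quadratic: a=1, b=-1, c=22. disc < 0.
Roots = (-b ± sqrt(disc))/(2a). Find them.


disc = (-1)^2 - 4*1*22 = 1 - 88 = -87
sqrt(|disc|) = sqrt(87) = 9.3274
Real part = 1/(2*1) = 0.5000
Imag part = 9.3274/(2*1) = 4.6637

0.5000 ± 4.6637i


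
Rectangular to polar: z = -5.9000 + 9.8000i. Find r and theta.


r = sqrt(34.81+96.04) = sqrt(130.85) = 11.4390
theta = atan2(9.8, -5.9) = 121.0497 degrees

r = 11.4390, theta = 121.0497 degrees


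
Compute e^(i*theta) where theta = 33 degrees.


cos(33°) = 0.8387
sin(33°) = 0.5446

e^(i*33°) = 0.8387 + 0.5446i


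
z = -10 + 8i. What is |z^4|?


|z| = sqrt(100+64) = sqrt(164) = 12.8062
|z^4| = |z|^4 = (sqrt(164))^4 = 164^2 = 26896

|z^4| = 26896


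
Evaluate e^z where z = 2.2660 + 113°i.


e^2.2660 = 9.6408
cos(113°) = -0.39073
sin(113°) = 0.9205
Real = 9.6408*(-0.39073) = -3.7669
Imag = 9.6408*0.9205 = 8.8744

-3.7669 + 8.8744i


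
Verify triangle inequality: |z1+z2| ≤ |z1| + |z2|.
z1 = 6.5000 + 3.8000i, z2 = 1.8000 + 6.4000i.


|z1| = sqrt(6.5^2 + 3.8^2) = sqrt(56.69) = 7.5293
|z2| = sqrt(1.8^2 + 6.4^2) = sqrt(44.2) = 6.6483
z1+z2 = 8.3000 + 10.2000i
|z1+z2| = sqrt(172.93) = 13.1503
|z1|+|z2| = 7.5293 + 6.6483 = 14.1776

|z1+z2| = 13.1503 ≤ |z1|+|z2| = 14.1776 (verified)


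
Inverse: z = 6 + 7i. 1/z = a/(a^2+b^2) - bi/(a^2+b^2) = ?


|z|^2 = 36+49 = 85
1/z = (6 - 7i)/85

1/z = 0.0706 - 0.0824i


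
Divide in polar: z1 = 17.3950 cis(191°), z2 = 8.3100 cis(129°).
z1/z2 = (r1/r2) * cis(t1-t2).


r = 17.3950 / 8.3100 = 2.0933
theta = 191° - 129° = 62° = 62° (mod 360)

2.0933 cis(62°)


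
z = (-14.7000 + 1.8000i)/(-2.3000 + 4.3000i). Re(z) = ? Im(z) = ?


Multiply by conjugate: (-14.7000 + 1.8000i)(-2.3000 - 4.3000i) / ((-2.3)^2 + 4.3^2)
Numerator real = -14.7*(-2.3) + 1.8*4.3 = 41.55
Numerator imag = 1.8*(-2.3) - (-14.7)*4.3 = 59.07
Denominator = 23.78
Re(z) = 41.55/23.78 = 1.7473
Im(z) = 59.07/23.78 = 2.4840

Re(z) = 1.7473, Im(z) = 2.4840


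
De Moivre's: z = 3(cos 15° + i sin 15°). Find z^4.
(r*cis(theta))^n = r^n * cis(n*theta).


r^4 = 3^4 = 81
n*theta = 4*15° = 60° = 60° (mod 360)
a = 81*cos(60°) = 40.5000
b = 81*sin(60°) = 70.1481

81 cis(60°) = 40.5000 + 70.1481i


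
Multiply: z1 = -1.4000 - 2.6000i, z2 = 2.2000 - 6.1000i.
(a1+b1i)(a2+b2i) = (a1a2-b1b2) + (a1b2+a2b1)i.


Real = -1.4*2.2 - (-2.6)*(-6.1) = -3.08 - 15.86 = -18.94
Imag = -1.4*(-6.1) + 2.2*(-2.6) = 8.54 - (5.72) = 2.82

-18.9400 + 2.8200i


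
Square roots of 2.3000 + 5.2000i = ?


|z| = sqrt(5.29+27.04) = 5.6859
sqrt((|z|+a)/2) = sqrt((5.6859+2.3)/2) = sqrt(3.9930) = 1.9982
sqrt((|z|-a)/2) = sqrt((5.6859-2.3)/2) = sqrt(1.6930) = 1.3011

±(1.9982 + 1.3011i) i.e. 1.9982 + 1.3011i and -1.9982 - 1.3011i


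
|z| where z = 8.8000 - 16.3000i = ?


|z| = sqrt(8.8^2 + (-16.3)^2) = sqrt(77.44 + 265.69) = sqrt(343.13) = 18.5238

|z| = 18.5238


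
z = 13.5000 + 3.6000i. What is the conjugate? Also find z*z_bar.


z_bar = 13.5000 - 3.6000i
z*z_bar = 13.5^2 + 3.6^2 = 182.25 + 12.96 = 195.21

z_bar = 13.5000 - 3.6000i, z*z_bar = 195.21


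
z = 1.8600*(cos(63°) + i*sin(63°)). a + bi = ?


a = 1.8600*cos(63°) = 1.8600*0.454 = 0.8444
b = 1.8600*sin(63°) = 1.8600*0.891 = 1.6573

0.8444 + 1.6573i


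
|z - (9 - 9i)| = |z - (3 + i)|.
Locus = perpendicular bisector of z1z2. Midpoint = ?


Equal distances means the locus is the perpendicular bisector of z1 and z2.
Midpoint = ((9+3)/2, (-9+1)/2) = (6.0000, -4.0000)

Perpendicular bisector through (6.0000, -4.0000)


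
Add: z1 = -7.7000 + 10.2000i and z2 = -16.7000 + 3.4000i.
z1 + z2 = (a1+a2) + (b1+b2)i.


Real: -7.7 - 16.7 = -24.4
Imag: 10.2 + 3.4 = 13.6

-24.4000 + 13.6000i


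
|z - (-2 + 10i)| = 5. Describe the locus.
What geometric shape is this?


|z - z0| = r is a circle with center z0 and radius r.
Center = (-2, 10), radius = 5

Circle with center (-2, 10) and radius 5
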